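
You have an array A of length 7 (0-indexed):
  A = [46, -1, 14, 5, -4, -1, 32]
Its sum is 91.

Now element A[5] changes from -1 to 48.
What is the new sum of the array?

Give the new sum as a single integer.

Answer: 140

Derivation:
Old value at index 5: -1
New value at index 5: 48
Delta = 48 - -1 = 49
New sum = old_sum + delta = 91 + (49) = 140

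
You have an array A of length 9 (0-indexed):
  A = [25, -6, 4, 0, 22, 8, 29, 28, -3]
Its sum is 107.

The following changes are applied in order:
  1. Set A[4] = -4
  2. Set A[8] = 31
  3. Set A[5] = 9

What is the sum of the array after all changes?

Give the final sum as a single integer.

Initial sum: 107
Change 1: A[4] 22 -> -4, delta = -26, sum = 81
Change 2: A[8] -3 -> 31, delta = 34, sum = 115
Change 3: A[5] 8 -> 9, delta = 1, sum = 116

Answer: 116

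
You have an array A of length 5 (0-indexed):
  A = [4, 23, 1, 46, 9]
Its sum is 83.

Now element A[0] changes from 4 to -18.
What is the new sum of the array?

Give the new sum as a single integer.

Answer: 61

Derivation:
Old value at index 0: 4
New value at index 0: -18
Delta = -18 - 4 = -22
New sum = old_sum + delta = 83 + (-22) = 61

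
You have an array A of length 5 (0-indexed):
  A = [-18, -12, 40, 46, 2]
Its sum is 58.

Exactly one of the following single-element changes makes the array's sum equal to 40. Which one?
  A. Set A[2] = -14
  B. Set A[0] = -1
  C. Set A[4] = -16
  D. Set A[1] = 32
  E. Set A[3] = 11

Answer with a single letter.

Answer: C

Derivation:
Option A: A[2] 40->-14, delta=-54, new_sum=58+(-54)=4
Option B: A[0] -18->-1, delta=17, new_sum=58+(17)=75
Option C: A[4] 2->-16, delta=-18, new_sum=58+(-18)=40 <-- matches target
Option D: A[1] -12->32, delta=44, new_sum=58+(44)=102
Option E: A[3] 46->11, delta=-35, new_sum=58+(-35)=23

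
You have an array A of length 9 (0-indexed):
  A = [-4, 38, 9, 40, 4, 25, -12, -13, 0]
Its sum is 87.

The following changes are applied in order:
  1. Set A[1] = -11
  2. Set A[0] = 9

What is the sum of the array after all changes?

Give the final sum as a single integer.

Answer: 51

Derivation:
Initial sum: 87
Change 1: A[1] 38 -> -11, delta = -49, sum = 38
Change 2: A[0] -4 -> 9, delta = 13, sum = 51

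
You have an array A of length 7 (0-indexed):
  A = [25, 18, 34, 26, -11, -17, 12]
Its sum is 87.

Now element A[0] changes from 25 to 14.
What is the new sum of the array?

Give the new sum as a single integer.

Old value at index 0: 25
New value at index 0: 14
Delta = 14 - 25 = -11
New sum = old_sum + delta = 87 + (-11) = 76

Answer: 76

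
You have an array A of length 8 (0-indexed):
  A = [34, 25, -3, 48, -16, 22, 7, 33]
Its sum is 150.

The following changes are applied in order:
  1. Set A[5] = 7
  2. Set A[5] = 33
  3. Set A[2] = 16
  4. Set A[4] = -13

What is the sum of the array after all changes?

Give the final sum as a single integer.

Initial sum: 150
Change 1: A[5] 22 -> 7, delta = -15, sum = 135
Change 2: A[5] 7 -> 33, delta = 26, sum = 161
Change 3: A[2] -3 -> 16, delta = 19, sum = 180
Change 4: A[4] -16 -> -13, delta = 3, sum = 183

Answer: 183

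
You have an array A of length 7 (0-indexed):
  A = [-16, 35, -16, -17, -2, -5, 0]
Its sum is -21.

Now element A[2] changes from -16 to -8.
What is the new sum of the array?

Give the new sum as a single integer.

Answer: -13

Derivation:
Old value at index 2: -16
New value at index 2: -8
Delta = -8 - -16 = 8
New sum = old_sum + delta = -21 + (8) = -13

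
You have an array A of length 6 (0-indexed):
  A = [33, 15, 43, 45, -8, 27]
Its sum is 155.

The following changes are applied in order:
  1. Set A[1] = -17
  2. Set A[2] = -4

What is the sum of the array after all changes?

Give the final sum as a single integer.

Answer: 76

Derivation:
Initial sum: 155
Change 1: A[1] 15 -> -17, delta = -32, sum = 123
Change 2: A[2] 43 -> -4, delta = -47, sum = 76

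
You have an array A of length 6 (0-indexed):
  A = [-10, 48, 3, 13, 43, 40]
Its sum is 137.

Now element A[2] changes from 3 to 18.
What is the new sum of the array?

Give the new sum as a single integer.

Old value at index 2: 3
New value at index 2: 18
Delta = 18 - 3 = 15
New sum = old_sum + delta = 137 + (15) = 152

Answer: 152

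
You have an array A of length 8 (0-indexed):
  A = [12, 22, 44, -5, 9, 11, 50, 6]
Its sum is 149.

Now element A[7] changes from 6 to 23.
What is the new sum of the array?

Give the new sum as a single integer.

Answer: 166

Derivation:
Old value at index 7: 6
New value at index 7: 23
Delta = 23 - 6 = 17
New sum = old_sum + delta = 149 + (17) = 166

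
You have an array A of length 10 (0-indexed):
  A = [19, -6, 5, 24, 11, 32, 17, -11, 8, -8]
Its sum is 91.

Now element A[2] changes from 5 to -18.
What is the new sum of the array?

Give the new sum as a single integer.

Answer: 68

Derivation:
Old value at index 2: 5
New value at index 2: -18
Delta = -18 - 5 = -23
New sum = old_sum + delta = 91 + (-23) = 68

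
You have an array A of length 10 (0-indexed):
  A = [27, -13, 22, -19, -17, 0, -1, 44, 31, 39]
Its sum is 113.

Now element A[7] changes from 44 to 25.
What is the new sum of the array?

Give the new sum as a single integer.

Answer: 94

Derivation:
Old value at index 7: 44
New value at index 7: 25
Delta = 25 - 44 = -19
New sum = old_sum + delta = 113 + (-19) = 94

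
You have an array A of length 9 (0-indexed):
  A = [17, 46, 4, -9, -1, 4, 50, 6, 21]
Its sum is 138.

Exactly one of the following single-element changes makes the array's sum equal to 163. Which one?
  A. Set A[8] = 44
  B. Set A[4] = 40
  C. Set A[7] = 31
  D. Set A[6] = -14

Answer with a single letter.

Option A: A[8] 21->44, delta=23, new_sum=138+(23)=161
Option B: A[4] -1->40, delta=41, new_sum=138+(41)=179
Option C: A[7] 6->31, delta=25, new_sum=138+(25)=163 <-- matches target
Option D: A[6] 50->-14, delta=-64, new_sum=138+(-64)=74

Answer: C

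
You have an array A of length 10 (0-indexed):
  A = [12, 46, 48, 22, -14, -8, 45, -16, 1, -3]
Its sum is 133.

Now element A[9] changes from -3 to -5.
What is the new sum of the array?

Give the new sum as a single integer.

Old value at index 9: -3
New value at index 9: -5
Delta = -5 - -3 = -2
New sum = old_sum + delta = 133 + (-2) = 131

Answer: 131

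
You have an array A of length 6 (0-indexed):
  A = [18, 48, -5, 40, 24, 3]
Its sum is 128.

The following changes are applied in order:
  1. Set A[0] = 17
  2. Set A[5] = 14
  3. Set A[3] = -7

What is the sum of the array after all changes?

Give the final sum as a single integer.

Initial sum: 128
Change 1: A[0] 18 -> 17, delta = -1, sum = 127
Change 2: A[5] 3 -> 14, delta = 11, sum = 138
Change 3: A[3] 40 -> -7, delta = -47, sum = 91

Answer: 91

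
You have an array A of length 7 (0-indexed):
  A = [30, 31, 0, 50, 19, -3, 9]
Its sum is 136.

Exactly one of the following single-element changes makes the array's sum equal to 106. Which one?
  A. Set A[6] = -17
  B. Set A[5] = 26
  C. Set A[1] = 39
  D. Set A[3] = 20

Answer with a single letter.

Option A: A[6] 9->-17, delta=-26, new_sum=136+(-26)=110
Option B: A[5] -3->26, delta=29, new_sum=136+(29)=165
Option C: A[1] 31->39, delta=8, new_sum=136+(8)=144
Option D: A[3] 50->20, delta=-30, new_sum=136+(-30)=106 <-- matches target

Answer: D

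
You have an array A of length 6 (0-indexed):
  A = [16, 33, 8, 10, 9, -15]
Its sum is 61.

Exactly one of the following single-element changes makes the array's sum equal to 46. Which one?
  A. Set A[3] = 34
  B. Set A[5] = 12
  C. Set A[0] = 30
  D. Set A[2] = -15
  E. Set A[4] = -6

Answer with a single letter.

Option A: A[3] 10->34, delta=24, new_sum=61+(24)=85
Option B: A[5] -15->12, delta=27, new_sum=61+(27)=88
Option C: A[0] 16->30, delta=14, new_sum=61+(14)=75
Option D: A[2] 8->-15, delta=-23, new_sum=61+(-23)=38
Option E: A[4] 9->-6, delta=-15, new_sum=61+(-15)=46 <-- matches target

Answer: E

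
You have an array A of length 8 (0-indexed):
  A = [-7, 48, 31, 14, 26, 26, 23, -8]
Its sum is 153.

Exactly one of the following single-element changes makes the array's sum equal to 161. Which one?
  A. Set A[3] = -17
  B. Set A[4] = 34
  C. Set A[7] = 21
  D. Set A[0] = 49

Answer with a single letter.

Answer: B

Derivation:
Option A: A[3] 14->-17, delta=-31, new_sum=153+(-31)=122
Option B: A[4] 26->34, delta=8, new_sum=153+(8)=161 <-- matches target
Option C: A[7] -8->21, delta=29, new_sum=153+(29)=182
Option D: A[0] -7->49, delta=56, new_sum=153+(56)=209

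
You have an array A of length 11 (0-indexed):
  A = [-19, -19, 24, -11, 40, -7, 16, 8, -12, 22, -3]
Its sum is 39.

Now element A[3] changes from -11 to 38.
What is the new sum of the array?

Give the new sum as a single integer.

Old value at index 3: -11
New value at index 3: 38
Delta = 38 - -11 = 49
New sum = old_sum + delta = 39 + (49) = 88

Answer: 88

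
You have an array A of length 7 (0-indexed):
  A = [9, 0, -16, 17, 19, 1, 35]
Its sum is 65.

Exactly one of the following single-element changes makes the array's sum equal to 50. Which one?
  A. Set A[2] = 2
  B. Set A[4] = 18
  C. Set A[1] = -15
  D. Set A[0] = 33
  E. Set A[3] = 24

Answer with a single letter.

Answer: C

Derivation:
Option A: A[2] -16->2, delta=18, new_sum=65+(18)=83
Option B: A[4] 19->18, delta=-1, new_sum=65+(-1)=64
Option C: A[1] 0->-15, delta=-15, new_sum=65+(-15)=50 <-- matches target
Option D: A[0] 9->33, delta=24, new_sum=65+(24)=89
Option E: A[3] 17->24, delta=7, new_sum=65+(7)=72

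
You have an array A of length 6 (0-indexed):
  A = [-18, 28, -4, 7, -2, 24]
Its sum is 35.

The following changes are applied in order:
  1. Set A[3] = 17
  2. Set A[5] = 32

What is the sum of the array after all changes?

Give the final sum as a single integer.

Initial sum: 35
Change 1: A[3] 7 -> 17, delta = 10, sum = 45
Change 2: A[5] 24 -> 32, delta = 8, sum = 53

Answer: 53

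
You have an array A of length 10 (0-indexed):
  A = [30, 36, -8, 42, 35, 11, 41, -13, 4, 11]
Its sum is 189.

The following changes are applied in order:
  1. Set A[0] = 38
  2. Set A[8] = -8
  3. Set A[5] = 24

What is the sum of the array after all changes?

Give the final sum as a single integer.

Answer: 198

Derivation:
Initial sum: 189
Change 1: A[0] 30 -> 38, delta = 8, sum = 197
Change 2: A[8] 4 -> -8, delta = -12, sum = 185
Change 3: A[5] 11 -> 24, delta = 13, sum = 198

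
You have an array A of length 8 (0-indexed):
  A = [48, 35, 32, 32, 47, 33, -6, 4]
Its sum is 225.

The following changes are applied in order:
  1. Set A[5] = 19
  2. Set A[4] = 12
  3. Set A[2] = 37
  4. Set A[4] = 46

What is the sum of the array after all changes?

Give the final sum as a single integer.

Answer: 215

Derivation:
Initial sum: 225
Change 1: A[5] 33 -> 19, delta = -14, sum = 211
Change 2: A[4] 47 -> 12, delta = -35, sum = 176
Change 3: A[2] 32 -> 37, delta = 5, sum = 181
Change 4: A[4] 12 -> 46, delta = 34, sum = 215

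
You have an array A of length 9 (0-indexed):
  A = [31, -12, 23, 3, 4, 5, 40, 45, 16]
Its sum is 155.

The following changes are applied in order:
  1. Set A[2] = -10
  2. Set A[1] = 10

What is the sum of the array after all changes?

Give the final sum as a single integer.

Answer: 144

Derivation:
Initial sum: 155
Change 1: A[2] 23 -> -10, delta = -33, sum = 122
Change 2: A[1] -12 -> 10, delta = 22, sum = 144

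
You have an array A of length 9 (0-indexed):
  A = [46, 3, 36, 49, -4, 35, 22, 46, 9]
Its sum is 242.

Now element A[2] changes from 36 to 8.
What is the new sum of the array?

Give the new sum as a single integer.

Old value at index 2: 36
New value at index 2: 8
Delta = 8 - 36 = -28
New sum = old_sum + delta = 242 + (-28) = 214

Answer: 214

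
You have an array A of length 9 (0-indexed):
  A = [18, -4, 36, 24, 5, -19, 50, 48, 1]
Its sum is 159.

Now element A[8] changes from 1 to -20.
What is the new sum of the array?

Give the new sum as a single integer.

Old value at index 8: 1
New value at index 8: -20
Delta = -20 - 1 = -21
New sum = old_sum + delta = 159 + (-21) = 138

Answer: 138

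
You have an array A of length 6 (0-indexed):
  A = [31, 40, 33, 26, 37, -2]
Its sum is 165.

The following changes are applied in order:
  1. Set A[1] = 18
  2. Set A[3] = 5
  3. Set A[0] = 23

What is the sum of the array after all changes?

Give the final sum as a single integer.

Answer: 114

Derivation:
Initial sum: 165
Change 1: A[1] 40 -> 18, delta = -22, sum = 143
Change 2: A[3] 26 -> 5, delta = -21, sum = 122
Change 3: A[0] 31 -> 23, delta = -8, sum = 114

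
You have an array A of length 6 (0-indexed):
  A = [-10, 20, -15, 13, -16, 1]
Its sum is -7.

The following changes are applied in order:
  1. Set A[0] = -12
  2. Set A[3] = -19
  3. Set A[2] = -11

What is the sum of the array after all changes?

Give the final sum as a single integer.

Initial sum: -7
Change 1: A[0] -10 -> -12, delta = -2, sum = -9
Change 2: A[3] 13 -> -19, delta = -32, sum = -41
Change 3: A[2] -15 -> -11, delta = 4, sum = -37

Answer: -37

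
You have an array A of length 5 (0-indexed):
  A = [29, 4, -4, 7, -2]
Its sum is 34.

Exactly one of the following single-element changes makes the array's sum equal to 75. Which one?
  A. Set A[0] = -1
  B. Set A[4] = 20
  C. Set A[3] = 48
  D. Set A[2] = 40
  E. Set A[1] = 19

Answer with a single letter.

Option A: A[0] 29->-1, delta=-30, new_sum=34+(-30)=4
Option B: A[4] -2->20, delta=22, new_sum=34+(22)=56
Option C: A[3] 7->48, delta=41, new_sum=34+(41)=75 <-- matches target
Option D: A[2] -4->40, delta=44, new_sum=34+(44)=78
Option E: A[1] 4->19, delta=15, new_sum=34+(15)=49

Answer: C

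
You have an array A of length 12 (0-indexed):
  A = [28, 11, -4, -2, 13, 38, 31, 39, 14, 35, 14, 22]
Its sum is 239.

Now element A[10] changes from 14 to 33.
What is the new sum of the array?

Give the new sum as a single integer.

Old value at index 10: 14
New value at index 10: 33
Delta = 33 - 14 = 19
New sum = old_sum + delta = 239 + (19) = 258

Answer: 258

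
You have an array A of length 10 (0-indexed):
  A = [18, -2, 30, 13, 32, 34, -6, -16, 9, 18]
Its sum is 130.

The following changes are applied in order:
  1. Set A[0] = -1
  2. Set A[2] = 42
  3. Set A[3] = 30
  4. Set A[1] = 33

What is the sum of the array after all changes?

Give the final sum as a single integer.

Answer: 175

Derivation:
Initial sum: 130
Change 1: A[0] 18 -> -1, delta = -19, sum = 111
Change 2: A[2] 30 -> 42, delta = 12, sum = 123
Change 3: A[3] 13 -> 30, delta = 17, sum = 140
Change 4: A[1] -2 -> 33, delta = 35, sum = 175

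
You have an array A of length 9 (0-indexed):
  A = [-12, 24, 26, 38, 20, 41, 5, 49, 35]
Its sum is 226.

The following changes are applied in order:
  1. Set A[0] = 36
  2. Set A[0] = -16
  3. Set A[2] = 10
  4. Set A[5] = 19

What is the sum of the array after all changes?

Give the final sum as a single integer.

Initial sum: 226
Change 1: A[0] -12 -> 36, delta = 48, sum = 274
Change 2: A[0] 36 -> -16, delta = -52, sum = 222
Change 3: A[2] 26 -> 10, delta = -16, sum = 206
Change 4: A[5] 41 -> 19, delta = -22, sum = 184

Answer: 184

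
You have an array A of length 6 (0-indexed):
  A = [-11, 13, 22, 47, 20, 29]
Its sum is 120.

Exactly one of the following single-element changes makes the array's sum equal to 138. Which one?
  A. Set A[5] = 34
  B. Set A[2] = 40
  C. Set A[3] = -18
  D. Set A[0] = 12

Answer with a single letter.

Answer: B

Derivation:
Option A: A[5] 29->34, delta=5, new_sum=120+(5)=125
Option B: A[2] 22->40, delta=18, new_sum=120+(18)=138 <-- matches target
Option C: A[3] 47->-18, delta=-65, new_sum=120+(-65)=55
Option D: A[0] -11->12, delta=23, new_sum=120+(23)=143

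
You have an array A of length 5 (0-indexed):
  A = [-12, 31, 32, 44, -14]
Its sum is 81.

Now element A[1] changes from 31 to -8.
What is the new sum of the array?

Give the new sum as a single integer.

Answer: 42

Derivation:
Old value at index 1: 31
New value at index 1: -8
Delta = -8 - 31 = -39
New sum = old_sum + delta = 81 + (-39) = 42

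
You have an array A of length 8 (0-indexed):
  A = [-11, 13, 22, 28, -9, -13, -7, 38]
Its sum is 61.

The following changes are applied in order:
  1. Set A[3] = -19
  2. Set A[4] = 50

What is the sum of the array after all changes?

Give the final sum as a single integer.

Answer: 73

Derivation:
Initial sum: 61
Change 1: A[3] 28 -> -19, delta = -47, sum = 14
Change 2: A[4] -9 -> 50, delta = 59, sum = 73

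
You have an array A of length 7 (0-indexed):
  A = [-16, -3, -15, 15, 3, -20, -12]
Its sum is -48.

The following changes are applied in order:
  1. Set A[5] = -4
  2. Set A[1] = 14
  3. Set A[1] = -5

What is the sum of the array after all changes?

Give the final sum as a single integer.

Initial sum: -48
Change 1: A[5] -20 -> -4, delta = 16, sum = -32
Change 2: A[1] -3 -> 14, delta = 17, sum = -15
Change 3: A[1] 14 -> -5, delta = -19, sum = -34

Answer: -34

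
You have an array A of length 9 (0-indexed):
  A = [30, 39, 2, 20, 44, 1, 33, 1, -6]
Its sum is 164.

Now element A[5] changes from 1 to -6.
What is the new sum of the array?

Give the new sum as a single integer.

Old value at index 5: 1
New value at index 5: -6
Delta = -6 - 1 = -7
New sum = old_sum + delta = 164 + (-7) = 157

Answer: 157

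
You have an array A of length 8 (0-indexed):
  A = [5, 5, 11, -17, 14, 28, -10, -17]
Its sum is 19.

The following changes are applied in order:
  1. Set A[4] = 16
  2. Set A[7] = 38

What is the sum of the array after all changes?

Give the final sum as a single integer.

Answer: 76

Derivation:
Initial sum: 19
Change 1: A[4] 14 -> 16, delta = 2, sum = 21
Change 2: A[7] -17 -> 38, delta = 55, sum = 76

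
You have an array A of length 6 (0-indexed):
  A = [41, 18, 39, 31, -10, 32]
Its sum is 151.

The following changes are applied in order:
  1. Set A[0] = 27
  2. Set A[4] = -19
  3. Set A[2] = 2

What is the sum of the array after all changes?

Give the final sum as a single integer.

Initial sum: 151
Change 1: A[0] 41 -> 27, delta = -14, sum = 137
Change 2: A[4] -10 -> -19, delta = -9, sum = 128
Change 3: A[2] 39 -> 2, delta = -37, sum = 91

Answer: 91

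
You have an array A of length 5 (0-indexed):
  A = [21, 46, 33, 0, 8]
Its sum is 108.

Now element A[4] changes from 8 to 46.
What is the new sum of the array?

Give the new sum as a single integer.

Old value at index 4: 8
New value at index 4: 46
Delta = 46 - 8 = 38
New sum = old_sum + delta = 108 + (38) = 146

Answer: 146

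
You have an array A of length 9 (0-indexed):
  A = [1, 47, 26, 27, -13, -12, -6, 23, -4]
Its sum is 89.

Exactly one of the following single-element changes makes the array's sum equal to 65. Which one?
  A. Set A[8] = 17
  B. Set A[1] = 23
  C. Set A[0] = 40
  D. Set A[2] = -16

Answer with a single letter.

Option A: A[8] -4->17, delta=21, new_sum=89+(21)=110
Option B: A[1] 47->23, delta=-24, new_sum=89+(-24)=65 <-- matches target
Option C: A[0] 1->40, delta=39, new_sum=89+(39)=128
Option D: A[2] 26->-16, delta=-42, new_sum=89+(-42)=47

Answer: B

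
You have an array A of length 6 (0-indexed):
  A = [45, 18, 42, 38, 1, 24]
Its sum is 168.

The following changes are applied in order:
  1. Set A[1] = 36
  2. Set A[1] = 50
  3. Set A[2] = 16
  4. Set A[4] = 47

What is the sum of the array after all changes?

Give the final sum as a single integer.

Answer: 220

Derivation:
Initial sum: 168
Change 1: A[1] 18 -> 36, delta = 18, sum = 186
Change 2: A[1] 36 -> 50, delta = 14, sum = 200
Change 3: A[2] 42 -> 16, delta = -26, sum = 174
Change 4: A[4] 1 -> 47, delta = 46, sum = 220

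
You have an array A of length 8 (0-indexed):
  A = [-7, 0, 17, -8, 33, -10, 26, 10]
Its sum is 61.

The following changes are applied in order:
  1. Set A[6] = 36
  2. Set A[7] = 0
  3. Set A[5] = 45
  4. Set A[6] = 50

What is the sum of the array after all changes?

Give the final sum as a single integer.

Initial sum: 61
Change 1: A[6] 26 -> 36, delta = 10, sum = 71
Change 2: A[7] 10 -> 0, delta = -10, sum = 61
Change 3: A[5] -10 -> 45, delta = 55, sum = 116
Change 4: A[6] 36 -> 50, delta = 14, sum = 130

Answer: 130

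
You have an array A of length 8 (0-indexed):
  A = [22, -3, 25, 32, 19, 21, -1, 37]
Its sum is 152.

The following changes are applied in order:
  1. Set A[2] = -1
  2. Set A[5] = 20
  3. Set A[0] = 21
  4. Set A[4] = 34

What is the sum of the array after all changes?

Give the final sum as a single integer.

Initial sum: 152
Change 1: A[2] 25 -> -1, delta = -26, sum = 126
Change 2: A[5] 21 -> 20, delta = -1, sum = 125
Change 3: A[0] 22 -> 21, delta = -1, sum = 124
Change 4: A[4] 19 -> 34, delta = 15, sum = 139

Answer: 139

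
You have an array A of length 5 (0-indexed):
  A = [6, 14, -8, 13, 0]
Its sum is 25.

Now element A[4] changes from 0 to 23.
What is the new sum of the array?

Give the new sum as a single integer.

Old value at index 4: 0
New value at index 4: 23
Delta = 23 - 0 = 23
New sum = old_sum + delta = 25 + (23) = 48

Answer: 48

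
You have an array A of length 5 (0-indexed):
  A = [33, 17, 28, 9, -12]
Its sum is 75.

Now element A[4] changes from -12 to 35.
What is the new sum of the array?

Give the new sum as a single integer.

Answer: 122

Derivation:
Old value at index 4: -12
New value at index 4: 35
Delta = 35 - -12 = 47
New sum = old_sum + delta = 75 + (47) = 122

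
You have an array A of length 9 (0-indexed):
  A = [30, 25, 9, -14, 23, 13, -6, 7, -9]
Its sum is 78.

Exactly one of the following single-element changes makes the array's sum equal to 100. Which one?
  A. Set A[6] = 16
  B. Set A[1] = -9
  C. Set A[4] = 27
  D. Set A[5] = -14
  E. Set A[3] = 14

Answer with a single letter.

Option A: A[6] -6->16, delta=22, new_sum=78+(22)=100 <-- matches target
Option B: A[1] 25->-9, delta=-34, new_sum=78+(-34)=44
Option C: A[4] 23->27, delta=4, new_sum=78+(4)=82
Option D: A[5] 13->-14, delta=-27, new_sum=78+(-27)=51
Option E: A[3] -14->14, delta=28, new_sum=78+(28)=106

Answer: A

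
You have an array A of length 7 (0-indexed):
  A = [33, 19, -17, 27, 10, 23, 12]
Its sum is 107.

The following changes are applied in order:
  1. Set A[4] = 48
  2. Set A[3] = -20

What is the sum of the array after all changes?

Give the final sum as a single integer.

Answer: 98

Derivation:
Initial sum: 107
Change 1: A[4] 10 -> 48, delta = 38, sum = 145
Change 2: A[3] 27 -> -20, delta = -47, sum = 98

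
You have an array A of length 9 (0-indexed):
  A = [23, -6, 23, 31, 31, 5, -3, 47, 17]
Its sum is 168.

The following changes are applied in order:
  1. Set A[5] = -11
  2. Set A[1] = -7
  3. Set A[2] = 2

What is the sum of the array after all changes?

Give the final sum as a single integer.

Initial sum: 168
Change 1: A[5] 5 -> -11, delta = -16, sum = 152
Change 2: A[1] -6 -> -7, delta = -1, sum = 151
Change 3: A[2] 23 -> 2, delta = -21, sum = 130

Answer: 130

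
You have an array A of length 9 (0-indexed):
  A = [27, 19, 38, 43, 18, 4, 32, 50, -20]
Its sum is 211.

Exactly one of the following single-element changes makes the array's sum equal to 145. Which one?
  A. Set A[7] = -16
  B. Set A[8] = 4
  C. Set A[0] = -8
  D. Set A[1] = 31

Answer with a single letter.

Option A: A[7] 50->-16, delta=-66, new_sum=211+(-66)=145 <-- matches target
Option B: A[8] -20->4, delta=24, new_sum=211+(24)=235
Option C: A[0] 27->-8, delta=-35, new_sum=211+(-35)=176
Option D: A[1] 19->31, delta=12, new_sum=211+(12)=223

Answer: A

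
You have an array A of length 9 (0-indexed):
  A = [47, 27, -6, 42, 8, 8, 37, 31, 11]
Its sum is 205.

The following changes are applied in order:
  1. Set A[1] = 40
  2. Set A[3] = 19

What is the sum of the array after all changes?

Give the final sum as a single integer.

Initial sum: 205
Change 1: A[1] 27 -> 40, delta = 13, sum = 218
Change 2: A[3] 42 -> 19, delta = -23, sum = 195

Answer: 195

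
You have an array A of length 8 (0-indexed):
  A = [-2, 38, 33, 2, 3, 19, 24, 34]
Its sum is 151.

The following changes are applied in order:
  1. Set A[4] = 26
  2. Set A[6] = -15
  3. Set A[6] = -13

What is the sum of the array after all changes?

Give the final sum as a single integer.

Initial sum: 151
Change 1: A[4] 3 -> 26, delta = 23, sum = 174
Change 2: A[6] 24 -> -15, delta = -39, sum = 135
Change 3: A[6] -15 -> -13, delta = 2, sum = 137

Answer: 137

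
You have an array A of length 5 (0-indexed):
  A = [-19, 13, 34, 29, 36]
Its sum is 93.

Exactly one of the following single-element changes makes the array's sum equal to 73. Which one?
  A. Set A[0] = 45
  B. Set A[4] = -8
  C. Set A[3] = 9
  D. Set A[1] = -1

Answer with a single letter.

Option A: A[0] -19->45, delta=64, new_sum=93+(64)=157
Option B: A[4] 36->-8, delta=-44, new_sum=93+(-44)=49
Option C: A[3] 29->9, delta=-20, new_sum=93+(-20)=73 <-- matches target
Option D: A[1] 13->-1, delta=-14, new_sum=93+(-14)=79

Answer: C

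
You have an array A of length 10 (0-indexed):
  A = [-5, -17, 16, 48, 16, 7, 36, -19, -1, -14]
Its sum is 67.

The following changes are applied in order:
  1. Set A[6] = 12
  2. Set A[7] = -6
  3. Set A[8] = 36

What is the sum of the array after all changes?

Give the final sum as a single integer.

Initial sum: 67
Change 1: A[6] 36 -> 12, delta = -24, sum = 43
Change 2: A[7] -19 -> -6, delta = 13, sum = 56
Change 3: A[8] -1 -> 36, delta = 37, sum = 93

Answer: 93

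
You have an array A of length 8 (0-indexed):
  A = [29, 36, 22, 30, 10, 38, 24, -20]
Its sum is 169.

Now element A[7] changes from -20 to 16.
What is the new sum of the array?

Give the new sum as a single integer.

Old value at index 7: -20
New value at index 7: 16
Delta = 16 - -20 = 36
New sum = old_sum + delta = 169 + (36) = 205

Answer: 205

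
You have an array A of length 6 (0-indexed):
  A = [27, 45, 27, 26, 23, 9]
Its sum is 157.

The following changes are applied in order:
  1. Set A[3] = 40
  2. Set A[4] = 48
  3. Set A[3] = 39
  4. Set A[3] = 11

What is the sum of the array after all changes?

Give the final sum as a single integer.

Initial sum: 157
Change 1: A[3] 26 -> 40, delta = 14, sum = 171
Change 2: A[4] 23 -> 48, delta = 25, sum = 196
Change 3: A[3] 40 -> 39, delta = -1, sum = 195
Change 4: A[3] 39 -> 11, delta = -28, sum = 167

Answer: 167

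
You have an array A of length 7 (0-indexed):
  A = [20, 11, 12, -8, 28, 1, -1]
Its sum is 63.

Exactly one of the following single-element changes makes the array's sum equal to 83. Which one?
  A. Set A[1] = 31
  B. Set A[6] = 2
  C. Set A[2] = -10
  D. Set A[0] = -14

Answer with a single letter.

Answer: A

Derivation:
Option A: A[1] 11->31, delta=20, new_sum=63+(20)=83 <-- matches target
Option B: A[6] -1->2, delta=3, new_sum=63+(3)=66
Option C: A[2] 12->-10, delta=-22, new_sum=63+(-22)=41
Option D: A[0] 20->-14, delta=-34, new_sum=63+(-34)=29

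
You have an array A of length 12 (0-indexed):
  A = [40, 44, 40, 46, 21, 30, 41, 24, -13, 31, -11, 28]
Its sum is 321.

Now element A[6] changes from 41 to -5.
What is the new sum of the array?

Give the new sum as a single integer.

Old value at index 6: 41
New value at index 6: -5
Delta = -5 - 41 = -46
New sum = old_sum + delta = 321 + (-46) = 275

Answer: 275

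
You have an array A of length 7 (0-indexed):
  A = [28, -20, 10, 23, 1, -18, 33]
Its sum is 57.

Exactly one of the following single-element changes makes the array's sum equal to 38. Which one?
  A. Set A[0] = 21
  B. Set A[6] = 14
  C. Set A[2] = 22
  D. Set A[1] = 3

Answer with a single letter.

Answer: B

Derivation:
Option A: A[0] 28->21, delta=-7, new_sum=57+(-7)=50
Option B: A[6] 33->14, delta=-19, new_sum=57+(-19)=38 <-- matches target
Option C: A[2] 10->22, delta=12, new_sum=57+(12)=69
Option D: A[1] -20->3, delta=23, new_sum=57+(23)=80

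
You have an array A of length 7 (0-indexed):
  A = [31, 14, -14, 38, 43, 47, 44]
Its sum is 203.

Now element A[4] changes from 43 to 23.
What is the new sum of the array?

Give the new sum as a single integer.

Old value at index 4: 43
New value at index 4: 23
Delta = 23 - 43 = -20
New sum = old_sum + delta = 203 + (-20) = 183

Answer: 183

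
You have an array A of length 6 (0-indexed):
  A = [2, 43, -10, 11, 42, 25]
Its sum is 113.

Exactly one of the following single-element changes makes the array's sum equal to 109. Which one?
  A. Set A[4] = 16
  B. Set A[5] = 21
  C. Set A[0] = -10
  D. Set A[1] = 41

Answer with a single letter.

Option A: A[4] 42->16, delta=-26, new_sum=113+(-26)=87
Option B: A[5] 25->21, delta=-4, new_sum=113+(-4)=109 <-- matches target
Option C: A[0] 2->-10, delta=-12, new_sum=113+(-12)=101
Option D: A[1] 43->41, delta=-2, new_sum=113+(-2)=111

Answer: B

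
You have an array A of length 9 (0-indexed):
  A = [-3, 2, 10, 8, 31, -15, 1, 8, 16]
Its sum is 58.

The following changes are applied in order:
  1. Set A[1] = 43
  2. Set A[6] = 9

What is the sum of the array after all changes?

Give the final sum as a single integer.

Answer: 107

Derivation:
Initial sum: 58
Change 1: A[1] 2 -> 43, delta = 41, sum = 99
Change 2: A[6] 1 -> 9, delta = 8, sum = 107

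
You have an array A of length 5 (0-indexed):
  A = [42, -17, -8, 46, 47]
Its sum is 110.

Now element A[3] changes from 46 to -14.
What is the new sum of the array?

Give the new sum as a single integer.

Old value at index 3: 46
New value at index 3: -14
Delta = -14 - 46 = -60
New sum = old_sum + delta = 110 + (-60) = 50

Answer: 50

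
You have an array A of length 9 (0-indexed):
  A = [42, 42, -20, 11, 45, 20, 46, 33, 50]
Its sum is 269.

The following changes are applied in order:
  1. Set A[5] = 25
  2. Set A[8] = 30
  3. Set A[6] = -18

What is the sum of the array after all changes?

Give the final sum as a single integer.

Initial sum: 269
Change 1: A[5] 20 -> 25, delta = 5, sum = 274
Change 2: A[8] 50 -> 30, delta = -20, sum = 254
Change 3: A[6] 46 -> -18, delta = -64, sum = 190

Answer: 190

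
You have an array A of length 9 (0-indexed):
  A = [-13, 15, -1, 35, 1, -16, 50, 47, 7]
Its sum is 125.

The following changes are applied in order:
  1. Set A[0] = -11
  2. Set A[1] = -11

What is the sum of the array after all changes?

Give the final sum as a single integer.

Answer: 101

Derivation:
Initial sum: 125
Change 1: A[0] -13 -> -11, delta = 2, sum = 127
Change 2: A[1] 15 -> -11, delta = -26, sum = 101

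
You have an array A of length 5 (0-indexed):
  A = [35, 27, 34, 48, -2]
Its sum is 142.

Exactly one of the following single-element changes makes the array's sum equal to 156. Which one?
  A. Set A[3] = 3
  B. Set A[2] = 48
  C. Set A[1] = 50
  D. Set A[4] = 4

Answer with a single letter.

Option A: A[3] 48->3, delta=-45, new_sum=142+(-45)=97
Option B: A[2] 34->48, delta=14, new_sum=142+(14)=156 <-- matches target
Option C: A[1] 27->50, delta=23, new_sum=142+(23)=165
Option D: A[4] -2->4, delta=6, new_sum=142+(6)=148

Answer: B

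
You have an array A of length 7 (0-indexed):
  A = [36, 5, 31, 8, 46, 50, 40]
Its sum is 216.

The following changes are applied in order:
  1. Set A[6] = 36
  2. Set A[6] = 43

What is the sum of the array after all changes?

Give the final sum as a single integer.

Answer: 219

Derivation:
Initial sum: 216
Change 1: A[6] 40 -> 36, delta = -4, sum = 212
Change 2: A[6] 36 -> 43, delta = 7, sum = 219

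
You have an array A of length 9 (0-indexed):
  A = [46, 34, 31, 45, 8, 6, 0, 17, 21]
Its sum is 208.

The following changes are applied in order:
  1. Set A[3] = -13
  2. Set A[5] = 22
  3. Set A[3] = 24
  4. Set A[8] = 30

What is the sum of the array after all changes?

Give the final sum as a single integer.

Answer: 212

Derivation:
Initial sum: 208
Change 1: A[3] 45 -> -13, delta = -58, sum = 150
Change 2: A[5] 6 -> 22, delta = 16, sum = 166
Change 3: A[3] -13 -> 24, delta = 37, sum = 203
Change 4: A[8] 21 -> 30, delta = 9, sum = 212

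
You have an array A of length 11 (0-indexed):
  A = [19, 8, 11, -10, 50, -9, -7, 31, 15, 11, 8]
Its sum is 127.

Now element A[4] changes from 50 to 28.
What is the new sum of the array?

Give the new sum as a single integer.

Old value at index 4: 50
New value at index 4: 28
Delta = 28 - 50 = -22
New sum = old_sum + delta = 127 + (-22) = 105

Answer: 105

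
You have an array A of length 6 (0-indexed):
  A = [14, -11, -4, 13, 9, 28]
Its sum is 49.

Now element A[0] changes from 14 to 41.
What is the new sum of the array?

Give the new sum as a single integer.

Answer: 76

Derivation:
Old value at index 0: 14
New value at index 0: 41
Delta = 41 - 14 = 27
New sum = old_sum + delta = 49 + (27) = 76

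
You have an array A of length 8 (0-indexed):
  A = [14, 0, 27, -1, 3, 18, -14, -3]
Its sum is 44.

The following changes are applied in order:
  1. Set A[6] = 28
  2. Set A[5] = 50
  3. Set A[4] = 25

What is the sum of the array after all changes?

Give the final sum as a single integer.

Answer: 140

Derivation:
Initial sum: 44
Change 1: A[6] -14 -> 28, delta = 42, sum = 86
Change 2: A[5] 18 -> 50, delta = 32, sum = 118
Change 3: A[4] 3 -> 25, delta = 22, sum = 140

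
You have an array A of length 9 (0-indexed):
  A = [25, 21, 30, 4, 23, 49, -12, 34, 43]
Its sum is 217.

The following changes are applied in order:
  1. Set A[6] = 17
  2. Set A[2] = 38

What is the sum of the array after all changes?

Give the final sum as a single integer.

Initial sum: 217
Change 1: A[6] -12 -> 17, delta = 29, sum = 246
Change 2: A[2] 30 -> 38, delta = 8, sum = 254

Answer: 254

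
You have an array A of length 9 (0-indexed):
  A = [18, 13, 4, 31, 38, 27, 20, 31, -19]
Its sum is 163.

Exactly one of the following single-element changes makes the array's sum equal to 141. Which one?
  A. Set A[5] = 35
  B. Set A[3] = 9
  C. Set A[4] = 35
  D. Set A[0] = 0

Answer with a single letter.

Option A: A[5] 27->35, delta=8, new_sum=163+(8)=171
Option B: A[3] 31->9, delta=-22, new_sum=163+(-22)=141 <-- matches target
Option C: A[4] 38->35, delta=-3, new_sum=163+(-3)=160
Option D: A[0] 18->0, delta=-18, new_sum=163+(-18)=145

Answer: B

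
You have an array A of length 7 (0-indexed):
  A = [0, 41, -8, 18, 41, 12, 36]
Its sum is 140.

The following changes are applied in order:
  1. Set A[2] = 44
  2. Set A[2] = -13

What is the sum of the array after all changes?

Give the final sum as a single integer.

Initial sum: 140
Change 1: A[2] -8 -> 44, delta = 52, sum = 192
Change 2: A[2] 44 -> -13, delta = -57, sum = 135

Answer: 135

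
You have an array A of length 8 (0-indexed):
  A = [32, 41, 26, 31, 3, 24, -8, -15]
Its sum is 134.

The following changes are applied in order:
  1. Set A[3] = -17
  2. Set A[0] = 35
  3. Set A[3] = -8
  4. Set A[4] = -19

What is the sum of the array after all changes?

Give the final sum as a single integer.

Initial sum: 134
Change 1: A[3] 31 -> -17, delta = -48, sum = 86
Change 2: A[0] 32 -> 35, delta = 3, sum = 89
Change 3: A[3] -17 -> -8, delta = 9, sum = 98
Change 4: A[4] 3 -> -19, delta = -22, sum = 76

Answer: 76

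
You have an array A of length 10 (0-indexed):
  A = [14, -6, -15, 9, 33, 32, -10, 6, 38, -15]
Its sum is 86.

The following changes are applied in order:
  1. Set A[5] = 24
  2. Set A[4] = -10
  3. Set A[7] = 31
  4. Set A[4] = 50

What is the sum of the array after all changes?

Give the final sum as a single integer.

Initial sum: 86
Change 1: A[5] 32 -> 24, delta = -8, sum = 78
Change 2: A[4] 33 -> -10, delta = -43, sum = 35
Change 3: A[7] 6 -> 31, delta = 25, sum = 60
Change 4: A[4] -10 -> 50, delta = 60, sum = 120

Answer: 120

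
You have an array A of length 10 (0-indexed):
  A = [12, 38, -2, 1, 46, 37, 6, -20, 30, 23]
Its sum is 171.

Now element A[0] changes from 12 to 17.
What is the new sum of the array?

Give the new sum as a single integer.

Answer: 176

Derivation:
Old value at index 0: 12
New value at index 0: 17
Delta = 17 - 12 = 5
New sum = old_sum + delta = 171 + (5) = 176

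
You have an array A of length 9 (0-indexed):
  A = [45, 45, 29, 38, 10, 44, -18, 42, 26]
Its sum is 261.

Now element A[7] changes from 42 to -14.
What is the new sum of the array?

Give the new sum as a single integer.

Answer: 205

Derivation:
Old value at index 7: 42
New value at index 7: -14
Delta = -14 - 42 = -56
New sum = old_sum + delta = 261 + (-56) = 205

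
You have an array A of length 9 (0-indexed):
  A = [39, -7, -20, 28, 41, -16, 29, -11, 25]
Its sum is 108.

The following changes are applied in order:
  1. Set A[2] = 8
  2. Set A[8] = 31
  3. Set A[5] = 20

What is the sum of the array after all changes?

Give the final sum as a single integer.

Initial sum: 108
Change 1: A[2] -20 -> 8, delta = 28, sum = 136
Change 2: A[8] 25 -> 31, delta = 6, sum = 142
Change 3: A[5] -16 -> 20, delta = 36, sum = 178

Answer: 178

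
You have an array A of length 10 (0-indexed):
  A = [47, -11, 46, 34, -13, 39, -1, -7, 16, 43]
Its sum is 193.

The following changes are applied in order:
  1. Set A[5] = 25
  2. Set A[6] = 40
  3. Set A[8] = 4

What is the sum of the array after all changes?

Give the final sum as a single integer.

Answer: 208

Derivation:
Initial sum: 193
Change 1: A[5] 39 -> 25, delta = -14, sum = 179
Change 2: A[6] -1 -> 40, delta = 41, sum = 220
Change 3: A[8] 16 -> 4, delta = -12, sum = 208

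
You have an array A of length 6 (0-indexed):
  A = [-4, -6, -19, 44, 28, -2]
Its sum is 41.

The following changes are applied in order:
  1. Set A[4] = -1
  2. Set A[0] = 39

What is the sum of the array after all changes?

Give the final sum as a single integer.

Answer: 55

Derivation:
Initial sum: 41
Change 1: A[4] 28 -> -1, delta = -29, sum = 12
Change 2: A[0] -4 -> 39, delta = 43, sum = 55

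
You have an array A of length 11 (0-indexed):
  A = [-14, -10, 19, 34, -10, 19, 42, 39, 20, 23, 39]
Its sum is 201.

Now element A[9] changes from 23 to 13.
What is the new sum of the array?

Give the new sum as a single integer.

Old value at index 9: 23
New value at index 9: 13
Delta = 13 - 23 = -10
New sum = old_sum + delta = 201 + (-10) = 191

Answer: 191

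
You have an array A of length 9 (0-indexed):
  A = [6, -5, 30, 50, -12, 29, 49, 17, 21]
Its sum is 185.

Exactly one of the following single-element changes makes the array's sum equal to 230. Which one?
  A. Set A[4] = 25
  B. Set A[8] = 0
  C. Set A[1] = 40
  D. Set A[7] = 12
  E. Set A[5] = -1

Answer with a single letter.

Option A: A[4] -12->25, delta=37, new_sum=185+(37)=222
Option B: A[8] 21->0, delta=-21, new_sum=185+(-21)=164
Option C: A[1] -5->40, delta=45, new_sum=185+(45)=230 <-- matches target
Option D: A[7] 17->12, delta=-5, new_sum=185+(-5)=180
Option E: A[5] 29->-1, delta=-30, new_sum=185+(-30)=155

Answer: C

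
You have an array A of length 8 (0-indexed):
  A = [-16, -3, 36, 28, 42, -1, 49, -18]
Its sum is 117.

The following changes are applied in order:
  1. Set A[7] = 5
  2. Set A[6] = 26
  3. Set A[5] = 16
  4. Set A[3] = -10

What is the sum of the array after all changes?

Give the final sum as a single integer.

Answer: 96

Derivation:
Initial sum: 117
Change 1: A[7] -18 -> 5, delta = 23, sum = 140
Change 2: A[6] 49 -> 26, delta = -23, sum = 117
Change 3: A[5] -1 -> 16, delta = 17, sum = 134
Change 4: A[3] 28 -> -10, delta = -38, sum = 96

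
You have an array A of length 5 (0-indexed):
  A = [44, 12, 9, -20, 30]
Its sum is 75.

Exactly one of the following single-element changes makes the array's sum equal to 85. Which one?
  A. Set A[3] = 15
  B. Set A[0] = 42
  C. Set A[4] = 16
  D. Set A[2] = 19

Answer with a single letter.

Option A: A[3] -20->15, delta=35, new_sum=75+(35)=110
Option B: A[0] 44->42, delta=-2, new_sum=75+(-2)=73
Option C: A[4] 30->16, delta=-14, new_sum=75+(-14)=61
Option D: A[2] 9->19, delta=10, new_sum=75+(10)=85 <-- matches target

Answer: D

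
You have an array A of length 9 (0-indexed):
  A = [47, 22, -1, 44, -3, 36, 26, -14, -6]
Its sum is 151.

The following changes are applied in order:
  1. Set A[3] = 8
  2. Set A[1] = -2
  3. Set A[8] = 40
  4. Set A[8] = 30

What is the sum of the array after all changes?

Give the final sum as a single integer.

Initial sum: 151
Change 1: A[3] 44 -> 8, delta = -36, sum = 115
Change 2: A[1] 22 -> -2, delta = -24, sum = 91
Change 3: A[8] -6 -> 40, delta = 46, sum = 137
Change 4: A[8] 40 -> 30, delta = -10, sum = 127

Answer: 127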